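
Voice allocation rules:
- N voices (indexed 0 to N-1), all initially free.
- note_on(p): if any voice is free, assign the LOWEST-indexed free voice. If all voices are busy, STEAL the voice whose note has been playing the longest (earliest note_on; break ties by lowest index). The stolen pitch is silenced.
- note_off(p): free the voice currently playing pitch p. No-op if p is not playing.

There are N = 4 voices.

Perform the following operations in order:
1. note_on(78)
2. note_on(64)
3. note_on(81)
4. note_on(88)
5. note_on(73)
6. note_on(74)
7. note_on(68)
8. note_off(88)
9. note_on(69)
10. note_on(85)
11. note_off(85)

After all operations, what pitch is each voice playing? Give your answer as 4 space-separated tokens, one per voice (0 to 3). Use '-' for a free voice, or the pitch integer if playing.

Op 1: note_on(78): voice 0 is free -> assigned | voices=[78 - - -]
Op 2: note_on(64): voice 1 is free -> assigned | voices=[78 64 - -]
Op 3: note_on(81): voice 2 is free -> assigned | voices=[78 64 81 -]
Op 4: note_on(88): voice 3 is free -> assigned | voices=[78 64 81 88]
Op 5: note_on(73): all voices busy, STEAL voice 0 (pitch 78, oldest) -> assign | voices=[73 64 81 88]
Op 6: note_on(74): all voices busy, STEAL voice 1 (pitch 64, oldest) -> assign | voices=[73 74 81 88]
Op 7: note_on(68): all voices busy, STEAL voice 2 (pitch 81, oldest) -> assign | voices=[73 74 68 88]
Op 8: note_off(88): free voice 3 | voices=[73 74 68 -]
Op 9: note_on(69): voice 3 is free -> assigned | voices=[73 74 68 69]
Op 10: note_on(85): all voices busy, STEAL voice 0 (pitch 73, oldest) -> assign | voices=[85 74 68 69]
Op 11: note_off(85): free voice 0 | voices=[- 74 68 69]

Answer: - 74 68 69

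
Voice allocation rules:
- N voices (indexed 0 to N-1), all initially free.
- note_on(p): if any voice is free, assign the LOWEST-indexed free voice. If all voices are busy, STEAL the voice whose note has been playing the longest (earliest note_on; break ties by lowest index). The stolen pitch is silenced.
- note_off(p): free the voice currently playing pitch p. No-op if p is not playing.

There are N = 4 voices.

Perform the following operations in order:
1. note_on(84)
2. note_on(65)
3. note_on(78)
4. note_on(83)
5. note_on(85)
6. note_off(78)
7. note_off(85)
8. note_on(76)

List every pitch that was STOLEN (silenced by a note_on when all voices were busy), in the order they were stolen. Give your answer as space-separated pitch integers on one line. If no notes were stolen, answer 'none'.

Op 1: note_on(84): voice 0 is free -> assigned | voices=[84 - - -]
Op 2: note_on(65): voice 1 is free -> assigned | voices=[84 65 - -]
Op 3: note_on(78): voice 2 is free -> assigned | voices=[84 65 78 -]
Op 4: note_on(83): voice 3 is free -> assigned | voices=[84 65 78 83]
Op 5: note_on(85): all voices busy, STEAL voice 0 (pitch 84, oldest) -> assign | voices=[85 65 78 83]
Op 6: note_off(78): free voice 2 | voices=[85 65 - 83]
Op 7: note_off(85): free voice 0 | voices=[- 65 - 83]
Op 8: note_on(76): voice 0 is free -> assigned | voices=[76 65 - 83]

Answer: 84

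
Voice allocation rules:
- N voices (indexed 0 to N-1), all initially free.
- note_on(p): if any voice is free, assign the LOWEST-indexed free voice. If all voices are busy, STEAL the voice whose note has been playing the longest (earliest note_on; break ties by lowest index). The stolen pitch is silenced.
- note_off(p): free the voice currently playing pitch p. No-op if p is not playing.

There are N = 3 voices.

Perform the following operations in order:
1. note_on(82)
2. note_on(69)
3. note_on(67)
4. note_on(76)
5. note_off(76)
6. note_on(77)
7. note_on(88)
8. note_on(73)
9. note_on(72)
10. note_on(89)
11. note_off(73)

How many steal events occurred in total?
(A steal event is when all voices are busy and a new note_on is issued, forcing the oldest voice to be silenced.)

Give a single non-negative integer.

Answer: 5

Derivation:
Op 1: note_on(82): voice 0 is free -> assigned | voices=[82 - -]
Op 2: note_on(69): voice 1 is free -> assigned | voices=[82 69 -]
Op 3: note_on(67): voice 2 is free -> assigned | voices=[82 69 67]
Op 4: note_on(76): all voices busy, STEAL voice 0 (pitch 82, oldest) -> assign | voices=[76 69 67]
Op 5: note_off(76): free voice 0 | voices=[- 69 67]
Op 6: note_on(77): voice 0 is free -> assigned | voices=[77 69 67]
Op 7: note_on(88): all voices busy, STEAL voice 1 (pitch 69, oldest) -> assign | voices=[77 88 67]
Op 8: note_on(73): all voices busy, STEAL voice 2 (pitch 67, oldest) -> assign | voices=[77 88 73]
Op 9: note_on(72): all voices busy, STEAL voice 0 (pitch 77, oldest) -> assign | voices=[72 88 73]
Op 10: note_on(89): all voices busy, STEAL voice 1 (pitch 88, oldest) -> assign | voices=[72 89 73]
Op 11: note_off(73): free voice 2 | voices=[72 89 -]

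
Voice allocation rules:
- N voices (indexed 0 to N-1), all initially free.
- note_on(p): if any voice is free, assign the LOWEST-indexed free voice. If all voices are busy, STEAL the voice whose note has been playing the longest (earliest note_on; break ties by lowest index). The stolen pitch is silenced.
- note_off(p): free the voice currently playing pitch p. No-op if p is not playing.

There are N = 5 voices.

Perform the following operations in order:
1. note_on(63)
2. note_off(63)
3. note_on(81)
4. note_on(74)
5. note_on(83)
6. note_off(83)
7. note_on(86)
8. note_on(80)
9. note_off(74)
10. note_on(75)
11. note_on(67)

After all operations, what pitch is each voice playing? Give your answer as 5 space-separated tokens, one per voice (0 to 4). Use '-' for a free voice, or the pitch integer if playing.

Answer: 81 75 86 80 67

Derivation:
Op 1: note_on(63): voice 0 is free -> assigned | voices=[63 - - - -]
Op 2: note_off(63): free voice 0 | voices=[- - - - -]
Op 3: note_on(81): voice 0 is free -> assigned | voices=[81 - - - -]
Op 4: note_on(74): voice 1 is free -> assigned | voices=[81 74 - - -]
Op 5: note_on(83): voice 2 is free -> assigned | voices=[81 74 83 - -]
Op 6: note_off(83): free voice 2 | voices=[81 74 - - -]
Op 7: note_on(86): voice 2 is free -> assigned | voices=[81 74 86 - -]
Op 8: note_on(80): voice 3 is free -> assigned | voices=[81 74 86 80 -]
Op 9: note_off(74): free voice 1 | voices=[81 - 86 80 -]
Op 10: note_on(75): voice 1 is free -> assigned | voices=[81 75 86 80 -]
Op 11: note_on(67): voice 4 is free -> assigned | voices=[81 75 86 80 67]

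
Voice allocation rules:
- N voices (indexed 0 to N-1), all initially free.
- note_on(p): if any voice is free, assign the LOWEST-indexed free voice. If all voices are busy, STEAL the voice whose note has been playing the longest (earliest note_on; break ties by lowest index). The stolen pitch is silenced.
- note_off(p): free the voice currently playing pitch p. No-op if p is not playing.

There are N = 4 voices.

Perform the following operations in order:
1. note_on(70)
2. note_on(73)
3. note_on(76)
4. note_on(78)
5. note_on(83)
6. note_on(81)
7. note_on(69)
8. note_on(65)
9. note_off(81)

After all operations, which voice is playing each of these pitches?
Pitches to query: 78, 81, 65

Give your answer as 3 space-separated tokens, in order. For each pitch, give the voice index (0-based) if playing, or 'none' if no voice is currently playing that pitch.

Answer: none none 3

Derivation:
Op 1: note_on(70): voice 0 is free -> assigned | voices=[70 - - -]
Op 2: note_on(73): voice 1 is free -> assigned | voices=[70 73 - -]
Op 3: note_on(76): voice 2 is free -> assigned | voices=[70 73 76 -]
Op 4: note_on(78): voice 3 is free -> assigned | voices=[70 73 76 78]
Op 5: note_on(83): all voices busy, STEAL voice 0 (pitch 70, oldest) -> assign | voices=[83 73 76 78]
Op 6: note_on(81): all voices busy, STEAL voice 1 (pitch 73, oldest) -> assign | voices=[83 81 76 78]
Op 7: note_on(69): all voices busy, STEAL voice 2 (pitch 76, oldest) -> assign | voices=[83 81 69 78]
Op 8: note_on(65): all voices busy, STEAL voice 3 (pitch 78, oldest) -> assign | voices=[83 81 69 65]
Op 9: note_off(81): free voice 1 | voices=[83 - 69 65]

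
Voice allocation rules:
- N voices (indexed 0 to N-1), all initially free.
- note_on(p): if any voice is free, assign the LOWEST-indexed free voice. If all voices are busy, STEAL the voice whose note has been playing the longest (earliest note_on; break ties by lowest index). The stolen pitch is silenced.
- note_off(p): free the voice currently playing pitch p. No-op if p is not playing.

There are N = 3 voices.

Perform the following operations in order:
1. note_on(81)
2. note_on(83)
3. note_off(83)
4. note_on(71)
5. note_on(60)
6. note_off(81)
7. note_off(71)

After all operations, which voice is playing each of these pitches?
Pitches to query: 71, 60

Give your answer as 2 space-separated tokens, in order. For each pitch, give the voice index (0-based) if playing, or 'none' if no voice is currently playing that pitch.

Op 1: note_on(81): voice 0 is free -> assigned | voices=[81 - -]
Op 2: note_on(83): voice 1 is free -> assigned | voices=[81 83 -]
Op 3: note_off(83): free voice 1 | voices=[81 - -]
Op 4: note_on(71): voice 1 is free -> assigned | voices=[81 71 -]
Op 5: note_on(60): voice 2 is free -> assigned | voices=[81 71 60]
Op 6: note_off(81): free voice 0 | voices=[- 71 60]
Op 7: note_off(71): free voice 1 | voices=[- - 60]

Answer: none 2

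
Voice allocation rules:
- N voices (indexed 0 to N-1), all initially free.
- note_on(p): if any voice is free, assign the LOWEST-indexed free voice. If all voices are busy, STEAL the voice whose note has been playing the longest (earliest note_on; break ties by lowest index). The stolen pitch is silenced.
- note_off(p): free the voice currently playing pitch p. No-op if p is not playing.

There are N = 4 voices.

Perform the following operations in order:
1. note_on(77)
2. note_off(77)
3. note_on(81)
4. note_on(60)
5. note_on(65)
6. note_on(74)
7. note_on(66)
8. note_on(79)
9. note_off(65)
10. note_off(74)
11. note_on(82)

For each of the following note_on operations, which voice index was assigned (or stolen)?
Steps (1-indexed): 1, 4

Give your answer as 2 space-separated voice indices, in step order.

Op 1: note_on(77): voice 0 is free -> assigned | voices=[77 - - -]
Op 2: note_off(77): free voice 0 | voices=[- - - -]
Op 3: note_on(81): voice 0 is free -> assigned | voices=[81 - - -]
Op 4: note_on(60): voice 1 is free -> assigned | voices=[81 60 - -]
Op 5: note_on(65): voice 2 is free -> assigned | voices=[81 60 65 -]
Op 6: note_on(74): voice 3 is free -> assigned | voices=[81 60 65 74]
Op 7: note_on(66): all voices busy, STEAL voice 0 (pitch 81, oldest) -> assign | voices=[66 60 65 74]
Op 8: note_on(79): all voices busy, STEAL voice 1 (pitch 60, oldest) -> assign | voices=[66 79 65 74]
Op 9: note_off(65): free voice 2 | voices=[66 79 - 74]
Op 10: note_off(74): free voice 3 | voices=[66 79 - -]
Op 11: note_on(82): voice 2 is free -> assigned | voices=[66 79 82 -]

Answer: 0 1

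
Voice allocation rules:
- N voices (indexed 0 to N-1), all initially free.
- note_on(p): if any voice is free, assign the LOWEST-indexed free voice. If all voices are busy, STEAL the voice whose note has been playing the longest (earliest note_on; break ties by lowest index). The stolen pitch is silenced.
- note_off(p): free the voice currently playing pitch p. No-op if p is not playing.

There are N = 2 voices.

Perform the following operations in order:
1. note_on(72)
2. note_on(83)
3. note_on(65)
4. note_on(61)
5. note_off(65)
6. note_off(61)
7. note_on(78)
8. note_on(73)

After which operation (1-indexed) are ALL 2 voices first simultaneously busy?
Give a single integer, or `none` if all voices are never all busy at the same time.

Answer: 2

Derivation:
Op 1: note_on(72): voice 0 is free -> assigned | voices=[72 -]
Op 2: note_on(83): voice 1 is free -> assigned | voices=[72 83]
Op 3: note_on(65): all voices busy, STEAL voice 0 (pitch 72, oldest) -> assign | voices=[65 83]
Op 4: note_on(61): all voices busy, STEAL voice 1 (pitch 83, oldest) -> assign | voices=[65 61]
Op 5: note_off(65): free voice 0 | voices=[- 61]
Op 6: note_off(61): free voice 1 | voices=[- -]
Op 7: note_on(78): voice 0 is free -> assigned | voices=[78 -]
Op 8: note_on(73): voice 1 is free -> assigned | voices=[78 73]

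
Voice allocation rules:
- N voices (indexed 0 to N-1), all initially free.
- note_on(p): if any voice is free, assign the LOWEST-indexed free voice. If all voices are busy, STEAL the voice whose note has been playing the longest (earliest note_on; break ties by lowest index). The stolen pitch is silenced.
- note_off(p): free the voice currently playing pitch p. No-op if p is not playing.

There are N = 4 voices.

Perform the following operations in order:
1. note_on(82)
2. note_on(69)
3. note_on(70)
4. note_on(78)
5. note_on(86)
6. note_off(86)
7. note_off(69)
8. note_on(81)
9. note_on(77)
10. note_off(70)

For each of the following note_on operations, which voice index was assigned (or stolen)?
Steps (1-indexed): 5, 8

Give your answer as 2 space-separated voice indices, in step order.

Op 1: note_on(82): voice 0 is free -> assigned | voices=[82 - - -]
Op 2: note_on(69): voice 1 is free -> assigned | voices=[82 69 - -]
Op 3: note_on(70): voice 2 is free -> assigned | voices=[82 69 70 -]
Op 4: note_on(78): voice 3 is free -> assigned | voices=[82 69 70 78]
Op 5: note_on(86): all voices busy, STEAL voice 0 (pitch 82, oldest) -> assign | voices=[86 69 70 78]
Op 6: note_off(86): free voice 0 | voices=[- 69 70 78]
Op 7: note_off(69): free voice 1 | voices=[- - 70 78]
Op 8: note_on(81): voice 0 is free -> assigned | voices=[81 - 70 78]
Op 9: note_on(77): voice 1 is free -> assigned | voices=[81 77 70 78]
Op 10: note_off(70): free voice 2 | voices=[81 77 - 78]

Answer: 0 0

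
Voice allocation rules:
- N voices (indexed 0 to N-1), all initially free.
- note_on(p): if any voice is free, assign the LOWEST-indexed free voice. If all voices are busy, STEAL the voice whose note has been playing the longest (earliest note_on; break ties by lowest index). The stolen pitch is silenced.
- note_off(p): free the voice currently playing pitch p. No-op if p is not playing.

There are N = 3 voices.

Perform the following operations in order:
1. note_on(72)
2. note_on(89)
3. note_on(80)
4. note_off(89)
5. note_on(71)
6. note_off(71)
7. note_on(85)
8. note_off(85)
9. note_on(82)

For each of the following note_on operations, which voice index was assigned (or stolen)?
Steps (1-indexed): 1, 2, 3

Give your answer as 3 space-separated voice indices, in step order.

Op 1: note_on(72): voice 0 is free -> assigned | voices=[72 - -]
Op 2: note_on(89): voice 1 is free -> assigned | voices=[72 89 -]
Op 3: note_on(80): voice 2 is free -> assigned | voices=[72 89 80]
Op 4: note_off(89): free voice 1 | voices=[72 - 80]
Op 5: note_on(71): voice 1 is free -> assigned | voices=[72 71 80]
Op 6: note_off(71): free voice 1 | voices=[72 - 80]
Op 7: note_on(85): voice 1 is free -> assigned | voices=[72 85 80]
Op 8: note_off(85): free voice 1 | voices=[72 - 80]
Op 9: note_on(82): voice 1 is free -> assigned | voices=[72 82 80]

Answer: 0 1 2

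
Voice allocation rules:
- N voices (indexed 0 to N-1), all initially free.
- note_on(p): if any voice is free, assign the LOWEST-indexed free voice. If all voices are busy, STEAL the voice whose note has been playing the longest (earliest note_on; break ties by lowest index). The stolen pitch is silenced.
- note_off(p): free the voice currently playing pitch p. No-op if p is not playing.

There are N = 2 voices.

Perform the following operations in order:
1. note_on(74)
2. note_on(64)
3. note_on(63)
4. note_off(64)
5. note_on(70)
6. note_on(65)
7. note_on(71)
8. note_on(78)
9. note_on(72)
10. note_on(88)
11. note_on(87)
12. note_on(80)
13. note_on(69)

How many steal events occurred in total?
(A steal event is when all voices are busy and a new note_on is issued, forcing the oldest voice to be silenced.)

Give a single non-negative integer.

Op 1: note_on(74): voice 0 is free -> assigned | voices=[74 -]
Op 2: note_on(64): voice 1 is free -> assigned | voices=[74 64]
Op 3: note_on(63): all voices busy, STEAL voice 0 (pitch 74, oldest) -> assign | voices=[63 64]
Op 4: note_off(64): free voice 1 | voices=[63 -]
Op 5: note_on(70): voice 1 is free -> assigned | voices=[63 70]
Op 6: note_on(65): all voices busy, STEAL voice 0 (pitch 63, oldest) -> assign | voices=[65 70]
Op 7: note_on(71): all voices busy, STEAL voice 1 (pitch 70, oldest) -> assign | voices=[65 71]
Op 8: note_on(78): all voices busy, STEAL voice 0 (pitch 65, oldest) -> assign | voices=[78 71]
Op 9: note_on(72): all voices busy, STEAL voice 1 (pitch 71, oldest) -> assign | voices=[78 72]
Op 10: note_on(88): all voices busy, STEAL voice 0 (pitch 78, oldest) -> assign | voices=[88 72]
Op 11: note_on(87): all voices busy, STEAL voice 1 (pitch 72, oldest) -> assign | voices=[88 87]
Op 12: note_on(80): all voices busy, STEAL voice 0 (pitch 88, oldest) -> assign | voices=[80 87]
Op 13: note_on(69): all voices busy, STEAL voice 1 (pitch 87, oldest) -> assign | voices=[80 69]

Answer: 9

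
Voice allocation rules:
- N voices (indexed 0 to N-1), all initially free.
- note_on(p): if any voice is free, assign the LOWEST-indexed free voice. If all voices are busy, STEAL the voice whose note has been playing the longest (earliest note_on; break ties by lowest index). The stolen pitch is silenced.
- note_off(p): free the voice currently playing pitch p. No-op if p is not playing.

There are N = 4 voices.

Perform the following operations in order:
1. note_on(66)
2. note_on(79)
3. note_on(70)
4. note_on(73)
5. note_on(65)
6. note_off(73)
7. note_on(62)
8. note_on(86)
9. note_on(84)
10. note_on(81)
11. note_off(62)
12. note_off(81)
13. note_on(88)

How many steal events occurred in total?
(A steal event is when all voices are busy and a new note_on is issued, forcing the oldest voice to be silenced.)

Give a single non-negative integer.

Answer: 4

Derivation:
Op 1: note_on(66): voice 0 is free -> assigned | voices=[66 - - -]
Op 2: note_on(79): voice 1 is free -> assigned | voices=[66 79 - -]
Op 3: note_on(70): voice 2 is free -> assigned | voices=[66 79 70 -]
Op 4: note_on(73): voice 3 is free -> assigned | voices=[66 79 70 73]
Op 5: note_on(65): all voices busy, STEAL voice 0 (pitch 66, oldest) -> assign | voices=[65 79 70 73]
Op 6: note_off(73): free voice 3 | voices=[65 79 70 -]
Op 7: note_on(62): voice 3 is free -> assigned | voices=[65 79 70 62]
Op 8: note_on(86): all voices busy, STEAL voice 1 (pitch 79, oldest) -> assign | voices=[65 86 70 62]
Op 9: note_on(84): all voices busy, STEAL voice 2 (pitch 70, oldest) -> assign | voices=[65 86 84 62]
Op 10: note_on(81): all voices busy, STEAL voice 0 (pitch 65, oldest) -> assign | voices=[81 86 84 62]
Op 11: note_off(62): free voice 3 | voices=[81 86 84 -]
Op 12: note_off(81): free voice 0 | voices=[- 86 84 -]
Op 13: note_on(88): voice 0 is free -> assigned | voices=[88 86 84 -]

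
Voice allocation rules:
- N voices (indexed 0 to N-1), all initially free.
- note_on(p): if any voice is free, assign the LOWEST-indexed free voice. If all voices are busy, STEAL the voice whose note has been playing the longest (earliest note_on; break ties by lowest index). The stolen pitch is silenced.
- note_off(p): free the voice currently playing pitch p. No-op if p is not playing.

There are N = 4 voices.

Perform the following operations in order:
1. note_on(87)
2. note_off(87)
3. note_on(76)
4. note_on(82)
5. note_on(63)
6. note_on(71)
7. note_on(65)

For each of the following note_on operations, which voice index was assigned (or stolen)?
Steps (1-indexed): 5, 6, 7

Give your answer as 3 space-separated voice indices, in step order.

Op 1: note_on(87): voice 0 is free -> assigned | voices=[87 - - -]
Op 2: note_off(87): free voice 0 | voices=[- - - -]
Op 3: note_on(76): voice 0 is free -> assigned | voices=[76 - - -]
Op 4: note_on(82): voice 1 is free -> assigned | voices=[76 82 - -]
Op 5: note_on(63): voice 2 is free -> assigned | voices=[76 82 63 -]
Op 6: note_on(71): voice 3 is free -> assigned | voices=[76 82 63 71]
Op 7: note_on(65): all voices busy, STEAL voice 0 (pitch 76, oldest) -> assign | voices=[65 82 63 71]

Answer: 2 3 0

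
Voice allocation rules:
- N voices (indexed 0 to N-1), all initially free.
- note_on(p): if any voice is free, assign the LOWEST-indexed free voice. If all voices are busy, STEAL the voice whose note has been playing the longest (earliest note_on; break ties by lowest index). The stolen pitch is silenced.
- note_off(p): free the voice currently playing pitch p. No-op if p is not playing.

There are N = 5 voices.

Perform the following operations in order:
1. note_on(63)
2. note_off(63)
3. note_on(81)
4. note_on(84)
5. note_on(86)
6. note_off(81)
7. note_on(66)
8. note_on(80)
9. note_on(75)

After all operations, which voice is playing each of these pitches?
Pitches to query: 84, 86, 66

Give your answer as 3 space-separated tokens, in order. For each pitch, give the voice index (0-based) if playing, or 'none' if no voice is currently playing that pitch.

Op 1: note_on(63): voice 0 is free -> assigned | voices=[63 - - - -]
Op 2: note_off(63): free voice 0 | voices=[- - - - -]
Op 3: note_on(81): voice 0 is free -> assigned | voices=[81 - - - -]
Op 4: note_on(84): voice 1 is free -> assigned | voices=[81 84 - - -]
Op 5: note_on(86): voice 2 is free -> assigned | voices=[81 84 86 - -]
Op 6: note_off(81): free voice 0 | voices=[- 84 86 - -]
Op 7: note_on(66): voice 0 is free -> assigned | voices=[66 84 86 - -]
Op 8: note_on(80): voice 3 is free -> assigned | voices=[66 84 86 80 -]
Op 9: note_on(75): voice 4 is free -> assigned | voices=[66 84 86 80 75]

Answer: 1 2 0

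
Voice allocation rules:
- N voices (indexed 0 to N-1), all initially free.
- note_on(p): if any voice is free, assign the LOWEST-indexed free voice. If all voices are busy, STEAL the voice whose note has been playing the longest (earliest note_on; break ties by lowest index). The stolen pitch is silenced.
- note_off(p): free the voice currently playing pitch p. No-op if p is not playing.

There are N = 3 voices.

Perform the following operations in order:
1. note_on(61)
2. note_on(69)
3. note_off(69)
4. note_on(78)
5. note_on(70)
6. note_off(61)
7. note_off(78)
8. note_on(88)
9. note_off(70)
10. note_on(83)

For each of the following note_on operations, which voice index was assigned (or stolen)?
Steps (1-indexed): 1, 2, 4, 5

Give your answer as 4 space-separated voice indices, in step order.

Op 1: note_on(61): voice 0 is free -> assigned | voices=[61 - -]
Op 2: note_on(69): voice 1 is free -> assigned | voices=[61 69 -]
Op 3: note_off(69): free voice 1 | voices=[61 - -]
Op 4: note_on(78): voice 1 is free -> assigned | voices=[61 78 -]
Op 5: note_on(70): voice 2 is free -> assigned | voices=[61 78 70]
Op 6: note_off(61): free voice 0 | voices=[- 78 70]
Op 7: note_off(78): free voice 1 | voices=[- - 70]
Op 8: note_on(88): voice 0 is free -> assigned | voices=[88 - 70]
Op 9: note_off(70): free voice 2 | voices=[88 - -]
Op 10: note_on(83): voice 1 is free -> assigned | voices=[88 83 -]

Answer: 0 1 1 2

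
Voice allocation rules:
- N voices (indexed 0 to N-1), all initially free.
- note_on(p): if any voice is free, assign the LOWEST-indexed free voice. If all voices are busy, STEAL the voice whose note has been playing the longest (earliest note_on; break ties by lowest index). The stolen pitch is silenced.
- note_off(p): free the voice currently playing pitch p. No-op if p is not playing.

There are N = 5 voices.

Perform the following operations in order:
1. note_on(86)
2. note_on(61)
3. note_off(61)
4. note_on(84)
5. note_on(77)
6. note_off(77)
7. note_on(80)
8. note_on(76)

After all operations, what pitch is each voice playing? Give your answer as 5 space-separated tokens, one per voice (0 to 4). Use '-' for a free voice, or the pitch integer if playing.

Answer: 86 84 80 76 -

Derivation:
Op 1: note_on(86): voice 0 is free -> assigned | voices=[86 - - - -]
Op 2: note_on(61): voice 1 is free -> assigned | voices=[86 61 - - -]
Op 3: note_off(61): free voice 1 | voices=[86 - - - -]
Op 4: note_on(84): voice 1 is free -> assigned | voices=[86 84 - - -]
Op 5: note_on(77): voice 2 is free -> assigned | voices=[86 84 77 - -]
Op 6: note_off(77): free voice 2 | voices=[86 84 - - -]
Op 7: note_on(80): voice 2 is free -> assigned | voices=[86 84 80 - -]
Op 8: note_on(76): voice 3 is free -> assigned | voices=[86 84 80 76 -]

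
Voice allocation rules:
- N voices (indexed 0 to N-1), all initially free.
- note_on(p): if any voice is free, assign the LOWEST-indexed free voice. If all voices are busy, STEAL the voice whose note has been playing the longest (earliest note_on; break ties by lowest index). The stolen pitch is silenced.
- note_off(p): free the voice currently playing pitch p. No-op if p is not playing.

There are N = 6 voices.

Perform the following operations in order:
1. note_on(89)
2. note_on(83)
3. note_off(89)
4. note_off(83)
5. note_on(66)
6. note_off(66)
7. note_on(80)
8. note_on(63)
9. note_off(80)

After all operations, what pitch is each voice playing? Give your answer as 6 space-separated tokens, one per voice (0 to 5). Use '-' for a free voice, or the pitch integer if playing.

Op 1: note_on(89): voice 0 is free -> assigned | voices=[89 - - - - -]
Op 2: note_on(83): voice 1 is free -> assigned | voices=[89 83 - - - -]
Op 3: note_off(89): free voice 0 | voices=[- 83 - - - -]
Op 4: note_off(83): free voice 1 | voices=[- - - - - -]
Op 5: note_on(66): voice 0 is free -> assigned | voices=[66 - - - - -]
Op 6: note_off(66): free voice 0 | voices=[- - - - - -]
Op 7: note_on(80): voice 0 is free -> assigned | voices=[80 - - - - -]
Op 8: note_on(63): voice 1 is free -> assigned | voices=[80 63 - - - -]
Op 9: note_off(80): free voice 0 | voices=[- 63 - - - -]

Answer: - 63 - - - -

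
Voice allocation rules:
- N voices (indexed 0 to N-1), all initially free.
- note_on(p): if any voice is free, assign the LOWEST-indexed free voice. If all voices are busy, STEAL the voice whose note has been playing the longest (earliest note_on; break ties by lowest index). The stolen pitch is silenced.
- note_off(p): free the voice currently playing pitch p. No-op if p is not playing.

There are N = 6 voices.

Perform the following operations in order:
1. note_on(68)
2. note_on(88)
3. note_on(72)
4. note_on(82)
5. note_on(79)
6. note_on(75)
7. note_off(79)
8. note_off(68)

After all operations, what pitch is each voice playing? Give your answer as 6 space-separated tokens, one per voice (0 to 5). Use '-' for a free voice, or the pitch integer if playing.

Op 1: note_on(68): voice 0 is free -> assigned | voices=[68 - - - - -]
Op 2: note_on(88): voice 1 is free -> assigned | voices=[68 88 - - - -]
Op 3: note_on(72): voice 2 is free -> assigned | voices=[68 88 72 - - -]
Op 4: note_on(82): voice 3 is free -> assigned | voices=[68 88 72 82 - -]
Op 5: note_on(79): voice 4 is free -> assigned | voices=[68 88 72 82 79 -]
Op 6: note_on(75): voice 5 is free -> assigned | voices=[68 88 72 82 79 75]
Op 7: note_off(79): free voice 4 | voices=[68 88 72 82 - 75]
Op 8: note_off(68): free voice 0 | voices=[- 88 72 82 - 75]

Answer: - 88 72 82 - 75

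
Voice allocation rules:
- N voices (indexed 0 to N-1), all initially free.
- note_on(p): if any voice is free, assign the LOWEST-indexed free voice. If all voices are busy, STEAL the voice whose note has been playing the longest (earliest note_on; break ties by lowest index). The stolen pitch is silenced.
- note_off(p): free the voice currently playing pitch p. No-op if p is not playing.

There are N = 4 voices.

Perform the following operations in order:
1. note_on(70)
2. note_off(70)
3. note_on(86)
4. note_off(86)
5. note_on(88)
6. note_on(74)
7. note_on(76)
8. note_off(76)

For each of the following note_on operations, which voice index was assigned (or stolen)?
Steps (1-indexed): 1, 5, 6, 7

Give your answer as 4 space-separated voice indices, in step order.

Op 1: note_on(70): voice 0 is free -> assigned | voices=[70 - - -]
Op 2: note_off(70): free voice 0 | voices=[- - - -]
Op 3: note_on(86): voice 0 is free -> assigned | voices=[86 - - -]
Op 4: note_off(86): free voice 0 | voices=[- - - -]
Op 5: note_on(88): voice 0 is free -> assigned | voices=[88 - - -]
Op 6: note_on(74): voice 1 is free -> assigned | voices=[88 74 - -]
Op 7: note_on(76): voice 2 is free -> assigned | voices=[88 74 76 -]
Op 8: note_off(76): free voice 2 | voices=[88 74 - -]

Answer: 0 0 1 2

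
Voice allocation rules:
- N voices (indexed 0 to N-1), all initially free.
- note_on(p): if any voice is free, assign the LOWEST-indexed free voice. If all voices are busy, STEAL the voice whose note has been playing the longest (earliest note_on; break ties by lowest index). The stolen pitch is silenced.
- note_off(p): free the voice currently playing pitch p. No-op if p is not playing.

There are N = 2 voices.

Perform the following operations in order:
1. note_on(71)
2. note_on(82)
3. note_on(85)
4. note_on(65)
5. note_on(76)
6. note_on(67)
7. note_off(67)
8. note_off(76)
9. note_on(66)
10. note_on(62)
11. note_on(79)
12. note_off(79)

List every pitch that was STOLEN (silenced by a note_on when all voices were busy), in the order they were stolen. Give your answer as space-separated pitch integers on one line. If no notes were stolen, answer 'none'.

Answer: 71 82 85 65 66

Derivation:
Op 1: note_on(71): voice 0 is free -> assigned | voices=[71 -]
Op 2: note_on(82): voice 1 is free -> assigned | voices=[71 82]
Op 3: note_on(85): all voices busy, STEAL voice 0 (pitch 71, oldest) -> assign | voices=[85 82]
Op 4: note_on(65): all voices busy, STEAL voice 1 (pitch 82, oldest) -> assign | voices=[85 65]
Op 5: note_on(76): all voices busy, STEAL voice 0 (pitch 85, oldest) -> assign | voices=[76 65]
Op 6: note_on(67): all voices busy, STEAL voice 1 (pitch 65, oldest) -> assign | voices=[76 67]
Op 7: note_off(67): free voice 1 | voices=[76 -]
Op 8: note_off(76): free voice 0 | voices=[- -]
Op 9: note_on(66): voice 0 is free -> assigned | voices=[66 -]
Op 10: note_on(62): voice 1 is free -> assigned | voices=[66 62]
Op 11: note_on(79): all voices busy, STEAL voice 0 (pitch 66, oldest) -> assign | voices=[79 62]
Op 12: note_off(79): free voice 0 | voices=[- 62]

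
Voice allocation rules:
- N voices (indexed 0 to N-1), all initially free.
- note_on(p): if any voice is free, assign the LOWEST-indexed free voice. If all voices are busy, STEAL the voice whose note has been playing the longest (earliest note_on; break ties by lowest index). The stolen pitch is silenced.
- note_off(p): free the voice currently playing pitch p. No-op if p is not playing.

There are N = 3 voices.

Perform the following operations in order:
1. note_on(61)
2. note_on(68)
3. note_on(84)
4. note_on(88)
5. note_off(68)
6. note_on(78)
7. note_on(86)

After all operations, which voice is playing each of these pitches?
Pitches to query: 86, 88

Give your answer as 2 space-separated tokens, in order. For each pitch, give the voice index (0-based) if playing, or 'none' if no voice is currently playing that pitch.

Answer: 2 0

Derivation:
Op 1: note_on(61): voice 0 is free -> assigned | voices=[61 - -]
Op 2: note_on(68): voice 1 is free -> assigned | voices=[61 68 -]
Op 3: note_on(84): voice 2 is free -> assigned | voices=[61 68 84]
Op 4: note_on(88): all voices busy, STEAL voice 0 (pitch 61, oldest) -> assign | voices=[88 68 84]
Op 5: note_off(68): free voice 1 | voices=[88 - 84]
Op 6: note_on(78): voice 1 is free -> assigned | voices=[88 78 84]
Op 7: note_on(86): all voices busy, STEAL voice 2 (pitch 84, oldest) -> assign | voices=[88 78 86]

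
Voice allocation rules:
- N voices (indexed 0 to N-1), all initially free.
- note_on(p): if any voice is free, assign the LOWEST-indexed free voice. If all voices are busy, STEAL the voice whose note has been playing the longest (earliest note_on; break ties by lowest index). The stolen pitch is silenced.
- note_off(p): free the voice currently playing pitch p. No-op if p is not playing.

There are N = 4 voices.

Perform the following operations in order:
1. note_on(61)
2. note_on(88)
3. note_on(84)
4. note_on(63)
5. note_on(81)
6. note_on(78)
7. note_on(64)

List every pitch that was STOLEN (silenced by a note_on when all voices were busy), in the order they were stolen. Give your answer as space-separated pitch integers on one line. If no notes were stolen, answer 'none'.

Op 1: note_on(61): voice 0 is free -> assigned | voices=[61 - - -]
Op 2: note_on(88): voice 1 is free -> assigned | voices=[61 88 - -]
Op 3: note_on(84): voice 2 is free -> assigned | voices=[61 88 84 -]
Op 4: note_on(63): voice 3 is free -> assigned | voices=[61 88 84 63]
Op 5: note_on(81): all voices busy, STEAL voice 0 (pitch 61, oldest) -> assign | voices=[81 88 84 63]
Op 6: note_on(78): all voices busy, STEAL voice 1 (pitch 88, oldest) -> assign | voices=[81 78 84 63]
Op 7: note_on(64): all voices busy, STEAL voice 2 (pitch 84, oldest) -> assign | voices=[81 78 64 63]

Answer: 61 88 84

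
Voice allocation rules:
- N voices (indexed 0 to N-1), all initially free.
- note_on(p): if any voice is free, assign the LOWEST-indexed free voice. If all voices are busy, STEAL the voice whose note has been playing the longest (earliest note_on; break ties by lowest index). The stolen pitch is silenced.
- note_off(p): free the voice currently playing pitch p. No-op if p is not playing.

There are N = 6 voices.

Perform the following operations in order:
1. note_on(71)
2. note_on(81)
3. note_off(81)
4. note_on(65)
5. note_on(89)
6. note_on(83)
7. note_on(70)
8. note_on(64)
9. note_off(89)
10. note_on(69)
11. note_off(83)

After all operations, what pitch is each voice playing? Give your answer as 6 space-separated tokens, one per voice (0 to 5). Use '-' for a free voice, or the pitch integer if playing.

Answer: 71 65 69 - 70 64

Derivation:
Op 1: note_on(71): voice 0 is free -> assigned | voices=[71 - - - - -]
Op 2: note_on(81): voice 1 is free -> assigned | voices=[71 81 - - - -]
Op 3: note_off(81): free voice 1 | voices=[71 - - - - -]
Op 4: note_on(65): voice 1 is free -> assigned | voices=[71 65 - - - -]
Op 5: note_on(89): voice 2 is free -> assigned | voices=[71 65 89 - - -]
Op 6: note_on(83): voice 3 is free -> assigned | voices=[71 65 89 83 - -]
Op 7: note_on(70): voice 4 is free -> assigned | voices=[71 65 89 83 70 -]
Op 8: note_on(64): voice 5 is free -> assigned | voices=[71 65 89 83 70 64]
Op 9: note_off(89): free voice 2 | voices=[71 65 - 83 70 64]
Op 10: note_on(69): voice 2 is free -> assigned | voices=[71 65 69 83 70 64]
Op 11: note_off(83): free voice 3 | voices=[71 65 69 - 70 64]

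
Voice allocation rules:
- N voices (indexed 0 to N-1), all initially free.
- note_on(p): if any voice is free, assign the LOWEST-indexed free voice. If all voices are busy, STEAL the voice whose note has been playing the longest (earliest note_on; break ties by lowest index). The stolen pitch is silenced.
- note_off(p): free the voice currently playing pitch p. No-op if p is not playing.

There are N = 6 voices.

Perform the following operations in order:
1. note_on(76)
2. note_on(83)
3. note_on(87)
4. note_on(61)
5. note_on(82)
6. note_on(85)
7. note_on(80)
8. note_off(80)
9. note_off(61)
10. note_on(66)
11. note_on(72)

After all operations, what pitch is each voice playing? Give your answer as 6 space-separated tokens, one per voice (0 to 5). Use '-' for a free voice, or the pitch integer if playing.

Op 1: note_on(76): voice 0 is free -> assigned | voices=[76 - - - - -]
Op 2: note_on(83): voice 1 is free -> assigned | voices=[76 83 - - - -]
Op 3: note_on(87): voice 2 is free -> assigned | voices=[76 83 87 - - -]
Op 4: note_on(61): voice 3 is free -> assigned | voices=[76 83 87 61 - -]
Op 5: note_on(82): voice 4 is free -> assigned | voices=[76 83 87 61 82 -]
Op 6: note_on(85): voice 5 is free -> assigned | voices=[76 83 87 61 82 85]
Op 7: note_on(80): all voices busy, STEAL voice 0 (pitch 76, oldest) -> assign | voices=[80 83 87 61 82 85]
Op 8: note_off(80): free voice 0 | voices=[- 83 87 61 82 85]
Op 9: note_off(61): free voice 3 | voices=[- 83 87 - 82 85]
Op 10: note_on(66): voice 0 is free -> assigned | voices=[66 83 87 - 82 85]
Op 11: note_on(72): voice 3 is free -> assigned | voices=[66 83 87 72 82 85]

Answer: 66 83 87 72 82 85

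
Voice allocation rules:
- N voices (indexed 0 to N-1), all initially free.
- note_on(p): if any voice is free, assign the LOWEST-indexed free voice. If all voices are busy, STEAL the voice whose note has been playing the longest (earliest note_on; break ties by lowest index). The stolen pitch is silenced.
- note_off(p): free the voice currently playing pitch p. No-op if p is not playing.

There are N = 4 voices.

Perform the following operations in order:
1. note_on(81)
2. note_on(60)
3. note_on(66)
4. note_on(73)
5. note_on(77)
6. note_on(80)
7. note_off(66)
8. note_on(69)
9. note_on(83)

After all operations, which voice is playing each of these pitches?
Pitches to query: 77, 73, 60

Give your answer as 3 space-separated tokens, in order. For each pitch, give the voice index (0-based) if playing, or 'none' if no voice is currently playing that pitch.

Op 1: note_on(81): voice 0 is free -> assigned | voices=[81 - - -]
Op 2: note_on(60): voice 1 is free -> assigned | voices=[81 60 - -]
Op 3: note_on(66): voice 2 is free -> assigned | voices=[81 60 66 -]
Op 4: note_on(73): voice 3 is free -> assigned | voices=[81 60 66 73]
Op 5: note_on(77): all voices busy, STEAL voice 0 (pitch 81, oldest) -> assign | voices=[77 60 66 73]
Op 6: note_on(80): all voices busy, STEAL voice 1 (pitch 60, oldest) -> assign | voices=[77 80 66 73]
Op 7: note_off(66): free voice 2 | voices=[77 80 - 73]
Op 8: note_on(69): voice 2 is free -> assigned | voices=[77 80 69 73]
Op 9: note_on(83): all voices busy, STEAL voice 3 (pitch 73, oldest) -> assign | voices=[77 80 69 83]

Answer: 0 none none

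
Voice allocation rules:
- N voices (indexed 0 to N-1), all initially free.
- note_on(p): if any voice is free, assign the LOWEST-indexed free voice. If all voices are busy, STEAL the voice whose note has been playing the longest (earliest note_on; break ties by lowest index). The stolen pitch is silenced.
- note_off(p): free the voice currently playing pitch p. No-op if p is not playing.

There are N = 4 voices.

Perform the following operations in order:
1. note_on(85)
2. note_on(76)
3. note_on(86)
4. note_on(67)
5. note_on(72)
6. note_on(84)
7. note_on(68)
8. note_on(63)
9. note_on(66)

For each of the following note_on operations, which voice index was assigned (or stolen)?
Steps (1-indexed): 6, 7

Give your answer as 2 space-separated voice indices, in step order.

Answer: 1 2

Derivation:
Op 1: note_on(85): voice 0 is free -> assigned | voices=[85 - - -]
Op 2: note_on(76): voice 1 is free -> assigned | voices=[85 76 - -]
Op 3: note_on(86): voice 2 is free -> assigned | voices=[85 76 86 -]
Op 4: note_on(67): voice 3 is free -> assigned | voices=[85 76 86 67]
Op 5: note_on(72): all voices busy, STEAL voice 0 (pitch 85, oldest) -> assign | voices=[72 76 86 67]
Op 6: note_on(84): all voices busy, STEAL voice 1 (pitch 76, oldest) -> assign | voices=[72 84 86 67]
Op 7: note_on(68): all voices busy, STEAL voice 2 (pitch 86, oldest) -> assign | voices=[72 84 68 67]
Op 8: note_on(63): all voices busy, STEAL voice 3 (pitch 67, oldest) -> assign | voices=[72 84 68 63]
Op 9: note_on(66): all voices busy, STEAL voice 0 (pitch 72, oldest) -> assign | voices=[66 84 68 63]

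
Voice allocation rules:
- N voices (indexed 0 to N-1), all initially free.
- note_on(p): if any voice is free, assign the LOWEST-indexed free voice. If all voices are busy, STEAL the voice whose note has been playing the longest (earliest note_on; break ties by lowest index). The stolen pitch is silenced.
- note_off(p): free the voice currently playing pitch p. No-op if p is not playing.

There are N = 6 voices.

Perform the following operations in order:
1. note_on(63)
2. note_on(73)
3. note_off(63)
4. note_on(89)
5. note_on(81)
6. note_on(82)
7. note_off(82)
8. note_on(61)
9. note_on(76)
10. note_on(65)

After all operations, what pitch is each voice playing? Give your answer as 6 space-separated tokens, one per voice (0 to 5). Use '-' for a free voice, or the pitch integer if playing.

Answer: 89 73 81 61 76 65

Derivation:
Op 1: note_on(63): voice 0 is free -> assigned | voices=[63 - - - - -]
Op 2: note_on(73): voice 1 is free -> assigned | voices=[63 73 - - - -]
Op 3: note_off(63): free voice 0 | voices=[- 73 - - - -]
Op 4: note_on(89): voice 0 is free -> assigned | voices=[89 73 - - - -]
Op 5: note_on(81): voice 2 is free -> assigned | voices=[89 73 81 - - -]
Op 6: note_on(82): voice 3 is free -> assigned | voices=[89 73 81 82 - -]
Op 7: note_off(82): free voice 3 | voices=[89 73 81 - - -]
Op 8: note_on(61): voice 3 is free -> assigned | voices=[89 73 81 61 - -]
Op 9: note_on(76): voice 4 is free -> assigned | voices=[89 73 81 61 76 -]
Op 10: note_on(65): voice 5 is free -> assigned | voices=[89 73 81 61 76 65]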